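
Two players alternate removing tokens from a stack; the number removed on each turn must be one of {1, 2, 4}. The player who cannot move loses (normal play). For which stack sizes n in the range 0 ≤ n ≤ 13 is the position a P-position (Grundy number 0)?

0, 3, 6, 9, 12

G(0) = 0
G(1) = mex{0} = 1
G(2) = mex{1,0} = 2
G(3) = mex{2,1} = 0
G(4) = mex{0,2,0} = 1
G(5) = mex{1,0,1} = 2
G(6) = mex{2,1,2} = 0
G(7) = mex{0,2,0} = 1
G(8) = mex{1,0,1} = 2
G(9) = mex{2,1,2} = 0
G(10) = mex{0,2,0} = 1
G(11) = mex{1,0,1} = 2
G(12) = mex{2,1,2} = 0
G(13) = mex{0,2,0} = 1
P-positions are exactly the n with G(n) = 0.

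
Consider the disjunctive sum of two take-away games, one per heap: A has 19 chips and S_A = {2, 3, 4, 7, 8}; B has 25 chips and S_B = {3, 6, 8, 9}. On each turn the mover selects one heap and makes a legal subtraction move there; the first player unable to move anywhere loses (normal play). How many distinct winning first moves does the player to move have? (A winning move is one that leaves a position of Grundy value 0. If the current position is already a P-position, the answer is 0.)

Heap A, S = {2, 3, 4, 7, 8}:
n :  0  1  2  3  4  5  6  7  8  9 10 11 12 13 14 15 16 17 18 19
G :  0  0  1  1  2  2  0  3  1  4  2  0  0  1  1  2  2  0  3  1
G_A(19) = 1.
Heap B, S = {3, 6, 8, 9}:
G(0) = 0
G(1) = mex{} = 0
G(2) = mex{} = 0
G(3) = mex{0} = 1
G(4) = mex{0} = 1
G(5) = mex{0} = 1
G(6) = mex{1,0} = 2
G(7) = mex{1,0} = 2
G(8) = mex{1,0,0} = 2
G(9) = mex{2,1,0,0} = 3
G(10) = mex{2,1,0,0} = 3
G(11) = mex{2,1,1,0} = 3
G(12) = mex{3,2,1,1} = 0
G(13) = mex{3,2,1,1} = 0
G(14) = mex{3,2,2,1} = 0
G(15) = mex{0,3,2,2} = 1
G(16) = mex{0,3,2,2} = 1
G(17) = mex{0,3,3,2} = 1
G(18) = mex{1,0,3,3} = 2
G(19) = mex{1,0,3,3} = 2
G(20) = mex{1,0,0,3} = 2
G(21) = mex{2,1,0,0} = 3
G(22) = mex{2,1,0,0} = 3
G(23) = mex{2,1,1,0} = 3
G(24) = mex{3,2,1,1} = 0
G(25) = mex{3,2,1,1} = 0
G_B(25) = 0.
Combined Grundy value = 1 ⊕ 0 = 1.
A winning move leaves total XOR = 0, i.e. changes one component's Grundy value g to g ⊕ X where X is the current total.
Heap A: need g' = 1⊕1 = 0. Options: 19−2→G=0, 19−3→G=2, 19−4→G=2, 19−7→G=0, 19−8→G=0. Hits: 3.
Heap B: need g' = 0⊕1 = 1. Options: 25−3→G=3, 25−6→G=2, 25−8→G=1, 25−9→G=1. Hits: 2.

5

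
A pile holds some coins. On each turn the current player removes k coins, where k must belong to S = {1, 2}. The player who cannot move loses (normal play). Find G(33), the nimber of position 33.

0

n :  0  1  2  3  4  5  6  7  8  9 10 11 12 13 14 15 16 17 18 19 20 21 22 23 24 25 26 27 28 29 30 31 32 33
G :  0  1  2  0  1  2  0  1  2  0  1  2  0  1  2  0  1  2  0  1  2  0  1  2  0  1  2  0  1  2  0  1  2  0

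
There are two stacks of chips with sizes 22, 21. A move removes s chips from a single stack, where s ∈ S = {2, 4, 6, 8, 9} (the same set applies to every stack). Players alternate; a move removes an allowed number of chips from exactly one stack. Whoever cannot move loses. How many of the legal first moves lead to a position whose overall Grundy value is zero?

All stacks use S = {2, 4, 6, 8, 9}:
n :  0  1  2  3  4  5  6  7  8  9 10 11 12 13 14 15 16 17 18 19 20 21 22
G :  0  0  1  1  2  2  3  3  4  4  5  0  0  1  1  2  2  3  3  4  4  5  0
Stack A: G(22) = 0.
Stack B: G(21) = 5.
Combined Grundy value = 0 ⊕ 5 = 5.
A winning move leaves total XOR = 0, i.e. changes one component's Grundy value g to g ⊕ X where X is the current total.
Stack A: need g' = 0⊕5 = 5. Options: 22−2→G=4, 22−4→G=3, 22−6→G=2, 22−8→G=1, 22−9→G=1. Hits: 0.
Stack B: need g' = 5⊕5 = 0. Options: 21−2→G=4, 21−4→G=3, 21−6→G=2, 21−8→G=1, 21−9→G=0. Hits: 1.

1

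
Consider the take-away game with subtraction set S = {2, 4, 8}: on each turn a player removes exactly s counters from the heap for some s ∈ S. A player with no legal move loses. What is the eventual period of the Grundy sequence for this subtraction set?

G(0) = 0
G(1) = mex{} = 0
G(2) = mex{0} = 1
G(3) = mex{0} = 1
G(4) = mex{1,0} = 2
G(5) = mex{1,0} = 2
G(6) = mex{2,1} = 0
G(7) = mex{2,1} = 0
G(8) = mex{0,2,0} = 1
G(9) = mex{0,2,0} = 1
G(10) = mex{1,0,1} = 2
G(11) = mex{1,0,1} = 2
G(12) = mex{2,1,2} = 0
G(13) = mex{2,1,2} = 0
G(14) = mex{0,2,0} = 1
G(15) = mex{0,2,0} = 1
G(n+6) = G(n) holds for n = 0,…,7 (a full window of length max(S) = 8), so the sequence is purely periodic with period 6.

6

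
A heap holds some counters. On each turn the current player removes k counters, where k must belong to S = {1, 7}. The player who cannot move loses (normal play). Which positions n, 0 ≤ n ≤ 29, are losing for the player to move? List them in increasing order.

G(0) = 0
G(1) = mex{0} = 1
G(2) = mex{1} = 0
G(3) = mex{0} = 1
G(4) = mex{1} = 0
G(5) = mex{0} = 1
G(6) = mex{1} = 0
G(7) = mex{0,0} = 1
G(8) = mex{1,1} = 0
G(9) = mex{0,0} = 1
G(10) = mex{1,1} = 0
G(11) = mex{0,0} = 1
G(12) = mex{1,1} = 0
G(13) = mex{0,0} = 1
G(14) = mex{1,1} = 0
G(15) = mex{0,0} = 1
G(16) = mex{1,1} = 0
G(17) = mex{0,0} = 1
G(18) = mex{1,1} = 0
G(19) = mex{0,0} = 1
G(20) = mex{1,1} = 0
G(21) = mex{0,0} = 1
G(22) = mex{1,1} = 0
G(23) = mex{0,0} = 1
G(24) = mex{1,1} = 0
G(25) = mex{0,0} = 1
G(26) = mex{1,1} = 0
G(27) = mex{0,0} = 1
G(28) = mex{1,1} = 0
G(29) = mex{0,0} = 1
P-positions are exactly the n with G(n) = 0.

0, 2, 4, 6, 8, 10, 12, 14, 16, 18, 20, 22, 24, 26, 28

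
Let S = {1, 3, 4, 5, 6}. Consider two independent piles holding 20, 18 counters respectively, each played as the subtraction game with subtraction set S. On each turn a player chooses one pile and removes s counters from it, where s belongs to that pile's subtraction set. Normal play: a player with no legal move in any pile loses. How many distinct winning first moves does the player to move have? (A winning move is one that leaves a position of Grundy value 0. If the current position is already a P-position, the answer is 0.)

0

All piles use S = {1, 3, 4, 5, 6}:
n :  0  1  2  3  4  5  6  7  8  9 10 11 12 13 14 15 16 17 18 19 20
G :  0  1  0  1  2  3  2  3  4  0  1  0  1  2  3  2  3  4  0  1  0
Pile A: G(20) = 0.
Pile B: G(18) = 0.
Combined Grundy value = 0 ⊕ 0 = 0.
A winning move leaves total XOR = 0, i.e. changes one component's Grundy value g to g ⊕ X where X is the current total.
Pile A: target g' = 0⊕0 = 0, but every legal move changes the Grundy value (mex property), so 0 moves.
Pile B: target g' = 0⊕0 = 0, but every legal move changes the Grundy value (mex property), so 0 moves.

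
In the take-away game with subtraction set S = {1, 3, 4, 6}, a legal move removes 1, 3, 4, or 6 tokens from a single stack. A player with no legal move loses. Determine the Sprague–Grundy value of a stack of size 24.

1

G(0) = 0
G(1) = mex{0} = 1
G(2) = mex{1} = 0
G(3) = mex{0,0} = 1
G(4) = mex{1,1,0} = 2
G(5) = mex{2,0,1} = 3
G(6) = mex{3,1,0,0} = 2
G(7) = mex{2,2,1,1} = 0
G(8) = mex{0,3,2,0} = 1
G(9) = mex{1,2,3,1} = 0
G(10) = mex{0,0,2,2} = 1
G(11) = mex{1,1,0,3} = 2
G(12) = mex{2,0,1,2} = 3
G(13) = mex{3,1,0,0} = 2
G(14) = mex{2,2,1,1} = 0
G(15) = mex{0,3,2,0} = 1
G(16) = mex{1,2,3,1} = 0
G(17) = mex{0,0,2,2} = 1
G(18) = mex{1,1,0,3} = 2
G(19) = mex{2,0,1,2} = 3
G(20) = mex{3,1,0,0} = 2
G(21) = mex{2,2,1,1} = 0
G(22) = mex{0,3,2,0} = 1
G(23) = mex{1,2,3,1} = 0
G(24) = mex{0,0,2,2} = 1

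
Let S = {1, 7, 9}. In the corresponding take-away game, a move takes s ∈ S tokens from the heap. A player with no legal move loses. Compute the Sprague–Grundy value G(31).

n :  0  1  2  3  4  5  6  7  8  9 10 11 12 13 14 15 16 17 18 19 20 21 22 23 24 25 26 27 28 29 30 31
G :  0  1  0  1  0  1  0  1  0  1  0  1  0  1  0  1  0  1  0  1  0  1  0  1  0  1  0  1  0  1  0  1

1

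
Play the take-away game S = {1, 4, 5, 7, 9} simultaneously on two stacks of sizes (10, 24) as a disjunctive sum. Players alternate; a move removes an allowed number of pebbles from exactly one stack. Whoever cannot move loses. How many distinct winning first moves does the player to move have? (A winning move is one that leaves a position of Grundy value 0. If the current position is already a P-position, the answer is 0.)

0

All stacks use S = {1, 4, 5, 7, 9}:
G(0) = 0
G(1) = mex{0} = 1
G(2) = mex{1} = 0
G(3) = mex{0} = 1
G(4) = mex{1,0} = 2
G(5) = mex{2,1,0} = 3
G(6) = mex{3,0,1} = 2
G(7) = mex{2,1,0,0} = 3
G(8) = mex{3,2,1,1} = 0
G(9) = mex{0,3,2,0,0} = 1
G(10) = mex{1,2,3,1,1} = 0
G(11) = mex{0,3,2,2,0} = 1
G(12) = mex{1,0,3,3,1} = 2
G(13) = mex{2,1,0,2,2} = 3
G(14) = mex{3,0,1,3,3} = 2
G(15) = mex{2,1,0,0,2} = 3
G(16) = mex{3,2,1,1,3} = 0
G(17) = mex{0,3,2,0,0} = 1
G(18) = mex{1,2,3,1,1} = 0
G(19) = mex{0,3,2,2,0} = 1
G(20) = mex{1,0,3,3,1} = 2
G(21) = mex{2,1,0,2,2} = 3
G(22) = mex{3,0,1,3,3} = 2
G(23) = mex{2,1,0,0,2} = 3
G(24) = mex{3,2,1,1,3} = 0
Stack A: G(10) = 0.
Stack B: G(24) = 0.
Combined Grundy value = 0 ⊕ 0 = 0.
A winning move leaves total XOR = 0, i.e. changes one component's Grundy value g to g ⊕ X where X is the current total.
Stack A: target g' = 0⊕0 = 0, but every legal move changes the Grundy value (mex property), so 0 moves.
Stack B: target g' = 0⊕0 = 0, but every legal move changes the Grundy value (mex property), so 0 moves.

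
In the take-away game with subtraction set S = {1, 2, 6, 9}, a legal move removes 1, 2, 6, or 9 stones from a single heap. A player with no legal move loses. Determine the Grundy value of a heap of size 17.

n :  0  1  2  3  4  5  6  7  8  9 10 11 12 13 14 15 16 17
G :  0  1  2  0  1  2  3  0  1  2  0  1  2  3  0  1  2  0

0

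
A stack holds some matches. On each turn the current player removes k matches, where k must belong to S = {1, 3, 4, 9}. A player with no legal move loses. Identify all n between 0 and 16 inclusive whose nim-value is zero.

G(0) = 0
G(1) = mex{0} = 1
G(2) = mex{1} = 0
G(3) = mex{0,0} = 1
G(4) = mex{1,1,0} = 2
G(5) = mex{2,0,1} = 3
G(6) = mex{3,1,0} = 2
G(7) = mex{2,2,1} = 0
G(8) = mex{0,3,2} = 1
G(9) = mex{1,2,3,0} = 4
G(10) = mex{4,0,2,1} = 3
G(11) = mex{3,1,0,0} = 2
G(12) = mex{2,4,1,1} = 0
G(13) = mex{0,3,4,2} = 1
G(14) = mex{1,2,3,3} = 0
G(15) = mex{0,0,2,2} = 1
G(16) = mex{1,1,0,0} = 2
P-positions are exactly the n with G(n) = 0.

0, 2, 7, 12, 14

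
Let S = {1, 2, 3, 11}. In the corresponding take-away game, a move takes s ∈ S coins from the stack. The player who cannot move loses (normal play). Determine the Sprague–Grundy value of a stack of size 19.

n :  0  1  2  3  4  5  6  7  8  9 10 11 12 13 14 15 16 17 18 19
G :  0  1  2  3  0  1  2  3  0  1  2  3  0  1  2  3  0  1  2  3

3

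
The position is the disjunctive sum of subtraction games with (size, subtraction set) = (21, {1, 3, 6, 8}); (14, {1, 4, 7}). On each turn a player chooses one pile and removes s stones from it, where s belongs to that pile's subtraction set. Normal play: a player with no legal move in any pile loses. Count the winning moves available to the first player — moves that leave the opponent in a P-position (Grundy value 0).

Pile A, S = {1, 3, 6, 8}:
G(0) = 0
G(1) = mex{0} = 1
G(2) = mex{1} = 0
G(3) = mex{0,0} = 1
G(4) = mex{1,1} = 0
G(5) = mex{0,0} = 1
G(6) = mex{1,1,0} = 2
G(7) = mex{2,0,1} = 3
G(8) = mex{3,1,0,0} = 2
G(9) = mex{2,2,1,1} = 0
G(10) = mex{0,3,0,0} = 1
G(11) = mex{1,2,1,1} = 0
G(12) = mex{0,0,2,0} = 1
G(13) = mex{1,1,3,1} = 0
G(14) = mex{0,0,2,2} = 1
G(15) = mex{1,1,0,3} = 2
G(16) = mex{2,0,1,2} = 3
G(17) = mex{3,1,0,0} = 2
G(18) = mex{2,2,1,1} = 0
G(19) = mex{0,3,0,0} = 1
G(20) = mex{1,2,1,1} = 0
G(21) = mex{0,0,2,0} = 1
G_A(21) = 1.
Pile B, S = {1, 4, 7}:
G(0) = 0
G(1) = mex{0} = 1
G(2) = mex{1} = 0
G(3) = mex{0} = 1
G(4) = mex{1,0} = 2
G(5) = mex{2,1} = 0
G(6) = mex{0,0} = 1
G(7) = mex{1,1,0} = 2
G(8) = mex{2,2,1} = 0
G(9) = mex{0,0,0} = 1
G(10) = mex{1,1,1} = 0
G(11) = mex{0,2,2} = 1
G(12) = mex{1,0,0} = 2
G(13) = mex{2,1,1} = 0
G(14) = mex{0,0,2} = 1
G_B(14) = 1.
Combined Grundy value = 1 ⊕ 1 = 0.
A winning move leaves total XOR = 0, i.e. changes one component's Grundy value g to g ⊕ X where X is the current total.
Pile A: target g' = 1⊕0 = 1, but every legal move changes the Grundy value (mex property), so 0 moves.
Pile B: target g' = 1⊕0 = 1, but every legal move changes the Grundy value (mex property), so 0 moves.

0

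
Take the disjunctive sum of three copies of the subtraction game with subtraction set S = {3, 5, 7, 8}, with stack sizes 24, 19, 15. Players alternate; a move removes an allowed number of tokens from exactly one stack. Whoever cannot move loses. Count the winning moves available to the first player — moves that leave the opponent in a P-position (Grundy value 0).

5

All stacks use S = {3, 5, 7, 8}:
n :  0  1  2  3  4  5  6  7  8  9 10 11 12 13 14 15 16 17 18 19 20 21 22 23 24
G :  0  0  0  1  1  1  2  2  2  3  3  0  0  0  1  1  1  2  2  2  3  3  0  0  0
Stack A: G(24) = 0.
Stack B: G(19) = 2.
Stack C: G(15) = 1.
Combined Grundy value = 0 ⊕ 2 ⊕ 1 = 3.
A winning move leaves total XOR = 0, i.e. changes one component's Grundy value g to g ⊕ X where X is the current total.
Stack A: need g' = 0⊕3 = 3. Options: 24−3→G=3, 24−5→G=2, 24−7→G=2, 24−8→G=1. Hits: 1.
Stack B: need g' = 2⊕3 = 1. Options: 19−3→G=1, 19−5→G=1, 19−7→G=0, 19−8→G=0. Hits: 2.
Stack C: need g' = 1⊕3 = 2. Options: 15−3→G=0, 15−5→G=3, 15−7→G=2, 15−8→G=2. Hits: 2.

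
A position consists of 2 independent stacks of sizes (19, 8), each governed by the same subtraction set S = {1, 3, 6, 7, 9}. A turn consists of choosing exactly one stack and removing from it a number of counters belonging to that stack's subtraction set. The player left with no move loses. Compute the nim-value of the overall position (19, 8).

All stacks use S = {1, 3, 6, 7, 9}:
G(0) = 0
G(1) = mex{0} = 1
G(2) = mex{1} = 0
G(3) = mex{0,0} = 1
G(4) = mex{1,1} = 0
G(5) = mex{0,0} = 1
G(6) = mex{1,1,0} = 2
G(7) = mex{2,0,1,0} = 3
G(8) = mex{3,1,0,1} = 2
G(9) = mex{2,2,1,0,0} = 3
G(10) = mex{3,3,0,1,1} = 2
G(11) = mex{2,2,1,0,0} = 3
G(12) = mex{3,3,2,1,1} = 0
G(13) = mex{0,2,3,2,0} = 1
G(14) = mex{1,3,2,3,1} = 0
G(15) = mex{0,0,3,2,2} = 1
G(16) = mex{1,1,2,3,3} = 0
G(17) = mex{0,0,3,2,2} = 1
G(18) = mex{1,1,0,3,3} = 2
G(19) = mex{2,0,1,0,2} = 3
Stack A: G(19) = 3.
Stack B: G(8) = 2.
Combined Grundy value = 3 ⊕ 2 = 1.

1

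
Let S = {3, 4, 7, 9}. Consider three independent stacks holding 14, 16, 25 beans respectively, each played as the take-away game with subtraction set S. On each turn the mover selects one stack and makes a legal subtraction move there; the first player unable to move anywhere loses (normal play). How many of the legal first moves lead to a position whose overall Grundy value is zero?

All stacks use S = {3, 4, 7, 9}:
G(0) = 0
G(1) = mex{} = 0
G(2) = mex{} = 0
G(3) = mex{0} = 1
G(4) = mex{0,0} = 1
G(5) = mex{0,0} = 1
G(6) = mex{1,0} = 2
G(7) = mex{1,1,0} = 2
G(8) = mex{1,1,0} = 2
G(9) = mex{2,1,0,0} = 3
G(10) = mex{2,2,1,0} = 3
G(11) = mex{2,2,1,0} = 3
G(12) = mex{3,2,1,1} = 0
G(13) = mex{3,3,2,1} = 0
G(14) = mex{3,3,2,1} = 0
G(15) = mex{0,3,2,2} = 1
G(16) = mex{0,0,3,2} = 1
G(17) = mex{0,0,3,2} = 1
G(18) = mex{1,0,3,3} = 2
G(19) = mex{1,1,0,3} = 2
G(20) = mex{1,1,0,3} = 2
G(21) = mex{2,1,0,0} = 3
G(22) = mex{2,2,1,0} = 3
G(23) = mex{2,2,1,0} = 3
G(24) = mex{3,2,1,1} = 0
G(25) = mex{3,3,2,1} = 0
Stack A: G(14) = 0.
Stack B: G(16) = 1.
Stack C: G(25) = 0.
Combined Grundy value = 0 ⊕ 1 ⊕ 0 = 1.
A winning move leaves total XOR = 0, i.e. changes one component's Grundy value g to g ⊕ X where X is the current total.
Stack A: need g' = 0⊕1 = 1. Options: 14−3→G=3, 14−4→G=3, 14−7→G=2, 14−9→G=1. Hits: 1.
Stack B: need g' = 1⊕1 = 0. Options: 16−3→G=0, 16−4→G=0, 16−7→G=3, 16−9→G=2. Hits: 2.
Stack C: need g' = 0⊕1 = 1. Options: 25−3→G=3, 25−4→G=3, 25−7→G=2, 25−9→G=1. Hits: 1.

4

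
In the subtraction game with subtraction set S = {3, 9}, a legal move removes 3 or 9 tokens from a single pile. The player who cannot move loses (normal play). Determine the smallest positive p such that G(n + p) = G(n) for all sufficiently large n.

6

G(0) = 0
G(1) = mex{} = 0
G(2) = mex{} = 0
G(3) = mex{0} = 1
G(4) = mex{0} = 1
G(5) = mex{0} = 1
G(6) = mex{1} = 0
G(7) = mex{1} = 0
G(8) = mex{1} = 0
G(9) = mex{0,0} = 1
G(10) = mex{0,0} = 1
G(11) = mex{0,0} = 1
G(12) = mex{1,1} = 0
G(13) = mex{1,1} = 0
G(14) = mex{1,1} = 0
G(15) = mex{0,0} = 1
G(16) = mex{0,0} = 1
G(n+6) = G(n) holds for n = 0,…,8 (a full window of length max(S) = 9), so the sequence is purely periodic with period 6.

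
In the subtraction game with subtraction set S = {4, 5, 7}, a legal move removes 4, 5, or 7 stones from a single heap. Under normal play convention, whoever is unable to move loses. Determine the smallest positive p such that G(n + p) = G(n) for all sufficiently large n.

11

n :  0  1  2  3  4  5  6  7  8  9 10 11 12 13 14 15 16 17 18 19 20 21 22 23
G :  0  0  0  0  1  1  1  1  2  2  2  0  0  0  0  1  1  1  1  2  2  2  0  0
G(n+11) = G(n) holds for n = 0,…,6 (a full window of length max(S) = 7), so the sequence is purely periodic with period 11.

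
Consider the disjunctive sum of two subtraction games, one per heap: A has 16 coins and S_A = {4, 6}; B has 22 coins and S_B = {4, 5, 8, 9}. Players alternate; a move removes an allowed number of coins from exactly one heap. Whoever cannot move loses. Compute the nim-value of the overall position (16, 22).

3

Heap A, S = {4, 6}:
G(0) = 0
G(1) = mex{} = 0
G(2) = mex{} = 0
G(3) = mex{} = 0
G(4) = mex{0} = 1
G(5) = mex{0} = 1
G(6) = mex{0,0} = 1
G(7) = mex{0,0} = 1
G(8) = mex{1,0} = 2
G(9) = mex{1,0} = 2
G(10) = mex{1,1} = 0
G(11) = mex{1,1} = 0
G(12) = mex{2,1} = 0
G(13) = mex{2,1} = 0
G(14) = mex{0,2} = 1
G(15) = mex{0,2} = 1
G(16) = mex{0,0} = 1
G_A(16) = 1.
Heap B, S = {4, 5, 8, 9}:
G(0) = 0
G(1) = mex{} = 0
G(2) = mex{} = 0
G(3) = mex{} = 0
G(4) = mex{0} = 1
G(5) = mex{0,0} = 1
G(6) = mex{0,0} = 1
G(7) = mex{0,0} = 1
G(8) = mex{1,0,0} = 2
G(9) = mex{1,1,0,0} = 2
G(10) = mex{1,1,0,0} = 2
G(11) = mex{1,1,0,0} = 2
G(12) = mex{2,1,1,0} = 3
G(13) = mex{2,2,1,1} = 0
G(14) = mex{2,2,1,1} = 0
G(15) = mex{2,2,1,1} = 0
G(16) = mex{3,2,2,1} = 0
G(17) = mex{0,3,2,2} = 1
G(18) = mex{0,0,2,2} = 1
G(19) = mex{0,0,2,2} = 1
G(20) = mex{0,0,3,2} = 1
G(21) = mex{1,0,0,3} = 2
G(22) = mex{1,1,0,0} = 2
G_B(22) = 2.
Combined Grundy value = 1 ⊕ 2 = 3.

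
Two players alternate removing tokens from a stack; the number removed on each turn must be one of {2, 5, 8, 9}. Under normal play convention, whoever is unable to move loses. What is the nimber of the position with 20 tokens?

1

n :  0  1  2  3  4  5  6  7  8  9 10 11 12 13 14 15 16 17 18 19 20
G :  0  0  1  1  0  2  1  0  2  1  3  0  2  1  0  2  1  0  0  1  1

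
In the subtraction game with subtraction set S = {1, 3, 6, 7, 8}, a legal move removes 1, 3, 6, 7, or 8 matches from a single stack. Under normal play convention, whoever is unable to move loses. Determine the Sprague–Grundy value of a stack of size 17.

0

G(0) = 0
G(1) = mex{0} = 1
G(2) = mex{1} = 0
G(3) = mex{0,0} = 1
G(4) = mex{1,1} = 0
G(5) = mex{0,0} = 1
G(6) = mex{1,1,0} = 2
G(7) = mex{2,0,1,0} = 3
G(8) = mex{3,1,0,1,0} = 2
G(9) = mex{2,2,1,0,1} = 3
G(10) = mex{3,3,0,1,0} = 2
G(11) = mex{2,2,1,0,1} = 3
G(12) = mex{3,3,2,1,0} = 4
G(13) = mex{4,2,3,2,1} = 0
G(14) = mex{0,3,2,3,2} = 1
G(15) = mex{1,4,3,2,3} = 0
G(16) = mex{0,0,2,3,2} = 1
G(17) = mex{1,1,3,2,3} = 0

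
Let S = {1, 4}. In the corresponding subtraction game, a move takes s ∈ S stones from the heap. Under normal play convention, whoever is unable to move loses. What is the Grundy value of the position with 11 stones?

G(0) = 0
G(1) = mex{0} = 1
G(2) = mex{1} = 0
G(3) = mex{0} = 1
G(4) = mex{1,0} = 2
G(5) = mex{2,1} = 0
G(6) = mex{0,0} = 1
G(7) = mex{1,1} = 0
G(8) = mex{0,2} = 1
G(9) = mex{1,0} = 2
G(10) = mex{2,1} = 0
G(11) = mex{0,0} = 1

1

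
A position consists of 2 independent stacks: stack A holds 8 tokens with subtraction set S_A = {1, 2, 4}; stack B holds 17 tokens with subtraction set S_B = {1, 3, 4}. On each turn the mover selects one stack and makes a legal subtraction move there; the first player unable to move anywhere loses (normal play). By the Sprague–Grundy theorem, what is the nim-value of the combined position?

Stack A, S = {1, 2, 4}:
n : 0 1 2 3 4 5 6 7 8
G : 0 1 2 0 1 2 0 1 2
G_A(8) = 2.
Stack B, S = {1, 3, 4}:
n :  0  1  2  3  4  5  6  7  8  9 10 11 12 13 14 15 16 17
G :  0  1  0  1  2  3  2  0  1  0  1  2  3  2  0  1  0  1
G_B(17) = 1.
Combined Grundy value = 2 ⊕ 1 = 3.

3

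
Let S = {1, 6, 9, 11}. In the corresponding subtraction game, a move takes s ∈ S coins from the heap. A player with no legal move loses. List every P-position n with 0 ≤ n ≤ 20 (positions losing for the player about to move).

0, 2, 4, 7, 12, 14, 17, 19

n :  0  1  2  3  4  5  6  7  8  9 10 11 12 13 14 15 16 17 18 19 20
G :  0  1  0  1  0  1  2  0  1  2  3  2  0  1  0  1  2  0  1  0  1
P-positions are exactly the n with G(n) = 0.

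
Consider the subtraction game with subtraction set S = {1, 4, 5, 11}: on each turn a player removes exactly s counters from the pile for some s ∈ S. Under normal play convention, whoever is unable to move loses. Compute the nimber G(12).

n :  0  1  2  3  4  5  6  7  8  9 10 11 12
G :  0  1  0  1  2  3  2  3  0  1  0  1  2

2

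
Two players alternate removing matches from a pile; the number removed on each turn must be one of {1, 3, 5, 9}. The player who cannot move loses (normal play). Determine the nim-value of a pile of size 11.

G(0) = 0
G(1) = mex{0} = 1
G(2) = mex{1} = 0
G(3) = mex{0,0} = 1
G(4) = mex{1,1} = 0
G(5) = mex{0,0,0} = 1
G(6) = mex{1,1,1} = 0
G(7) = mex{0,0,0} = 1
G(8) = mex{1,1,1} = 0
G(9) = mex{0,0,0,0} = 1
G(10) = mex{1,1,1,1} = 0
G(11) = mex{0,0,0,0} = 1

1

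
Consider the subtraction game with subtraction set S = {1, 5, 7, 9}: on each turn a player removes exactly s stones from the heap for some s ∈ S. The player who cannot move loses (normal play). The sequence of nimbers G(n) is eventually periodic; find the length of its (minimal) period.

n :  0  1  2  3  4  5  6  7  8  9 10 11 12 13 14
G :  0  1  0  1  0  1  0  1  0  1  0  1  0  1  0
G(n+2) = G(n) holds for n = 0,…,8 (a full window of length max(S) = 9), so the sequence is purely periodic with period 2.

2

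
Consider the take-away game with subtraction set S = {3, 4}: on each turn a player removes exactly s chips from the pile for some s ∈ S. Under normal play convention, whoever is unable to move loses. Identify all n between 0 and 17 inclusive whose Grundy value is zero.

n :  0  1  2  3  4  5  6  7  8  9 10 11 12 13 14 15 16 17
G :  0  0  0  1  1  1  2  0  0  0  1  1  1  2  0  0  0  1
P-positions are exactly the n with G(n) = 0.

0, 1, 2, 7, 8, 9, 14, 15, 16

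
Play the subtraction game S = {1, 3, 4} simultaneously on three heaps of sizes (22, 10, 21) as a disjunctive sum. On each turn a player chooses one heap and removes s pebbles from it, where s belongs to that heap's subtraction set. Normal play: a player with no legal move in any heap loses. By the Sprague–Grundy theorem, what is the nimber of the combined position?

0

All heaps use S = {1, 3, 4}:
n :  0  1  2  3  4  5  6  7  8  9 10 11 12 13 14 15 16 17 18 19 20 21 22
G :  0  1  0  1  2  3  2  0  1  0  1  2  3  2  0  1  0  1  2  3  2  0  1
Heap A: G(22) = 1.
Heap B: G(10) = 1.
Heap C: G(21) = 0.
Combined Grundy value = 1 ⊕ 1 ⊕ 0 = 0.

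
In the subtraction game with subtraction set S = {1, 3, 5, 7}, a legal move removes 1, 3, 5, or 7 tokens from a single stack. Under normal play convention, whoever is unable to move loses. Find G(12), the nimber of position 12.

0

G(0) = 0
G(1) = mex{0} = 1
G(2) = mex{1} = 0
G(3) = mex{0,0} = 1
G(4) = mex{1,1} = 0
G(5) = mex{0,0,0} = 1
G(6) = mex{1,1,1} = 0
G(7) = mex{0,0,0,0} = 1
G(8) = mex{1,1,1,1} = 0
G(9) = mex{0,0,0,0} = 1
G(10) = mex{1,1,1,1} = 0
G(11) = mex{0,0,0,0} = 1
G(12) = mex{1,1,1,1} = 0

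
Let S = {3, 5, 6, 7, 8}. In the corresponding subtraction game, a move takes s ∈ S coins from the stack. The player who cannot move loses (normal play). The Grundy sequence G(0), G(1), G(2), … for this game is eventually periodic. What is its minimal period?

n :  0  1  2  3  4  5  6  7  8  9 10 11 12 13 14 15 16 17 18 19 20 21 22 23
G :  0  0  0  1  1  1  2  2  2  3  3  0  0  0  1  1  1  2  2  2  3  3  0  0
G(n+11) = G(n) holds for n = 0,…,7 (a full window of length max(S) = 8), so the sequence is purely periodic with period 11.

11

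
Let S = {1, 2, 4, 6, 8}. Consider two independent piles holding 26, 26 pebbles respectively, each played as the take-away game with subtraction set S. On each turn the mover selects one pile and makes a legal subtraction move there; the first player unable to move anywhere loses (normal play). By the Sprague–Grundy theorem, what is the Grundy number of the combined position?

0

All piles use S = {1, 2, 4, 6, 8}:
G(0) = 0
G(1) = mex{0} = 1
G(2) = mex{1,0} = 2
G(3) = mex{2,1} = 0
G(4) = mex{0,2,0} = 1
G(5) = mex{1,0,1} = 2
G(6) = mex{2,1,2,0} = 3
G(7) = mex{3,2,0,1} = 4
G(8) = mex{4,3,1,2,0} = 5
G(9) = mex{5,4,2,0,1} = 3
G(10) = mex{3,5,3,1,2} = 0
G(11) = mex{0,3,4,2,0} = 1
G(12) = mex{1,0,5,3,1} = 2
G(13) = mex{2,1,3,4,2} = 0
G(14) = mex{0,2,0,5,3} = 1
G(15) = mex{1,0,1,3,4} = 2
G(16) = mex{2,1,2,0,5} = 3
G(17) = mex{3,2,0,1,3} = 4
G(18) = mex{4,3,1,2,0} = 5
G(19) = mex{5,4,2,0,1} = 3
G(20) = mex{3,5,3,1,2} = 0
G(21) = mex{0,3,4,2,0} = 1
G(22) = mex{1,0,5,3,1} = 2
G(23) = mex{2,1,3,4,2} = 0
G(24) = mex{0,2,0,5,3} = 1
G(25) = mex{1,0,1,3,4} = 2
G(26) = mex{2,1,2,0,5} = 3
Pile A: G(26) = 3.
Pile B: G(26) = 3.
Combined Grundy value = 3 ⊕ 3 = 0.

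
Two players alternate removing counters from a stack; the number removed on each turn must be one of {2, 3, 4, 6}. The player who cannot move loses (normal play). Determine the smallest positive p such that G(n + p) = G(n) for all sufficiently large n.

n :  0  1  2  3  4  5  6  7  8  9 10 11 12 13 14 15 16 17
G :  0  0  1  1  2  2  3  3  0  0  1  1  2  2  3  3  0  0
G(n+8) = G(n) holds for n = 0,…,5 (a full window of length max(S) = 6), so the sequence is purely periodic with period 8.

8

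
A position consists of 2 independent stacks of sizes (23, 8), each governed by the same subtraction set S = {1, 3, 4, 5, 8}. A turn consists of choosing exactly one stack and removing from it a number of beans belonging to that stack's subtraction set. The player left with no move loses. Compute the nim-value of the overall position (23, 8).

All stacks use S = {1, 3, 4, 5, 8}:
G(0) = 0
G(1) = mex{0} = 1
G(2) = mex{1} = 0
G(3) = mex{0,0} = 1
G(4) = mex{1,1,0} = 2
G(5) = mex{2,0,1,0} = 3
G(6) = mex{3,1,0,1} = 2
G(7) = mex{2,2,1,0} = 3
G(8) = mex{3,3,2,1,0} = 4
G(9) = mex{4,2,3,2,1} = 0
G(10) = mex{0,3,2,3,0} = 1
G(11) = mex{1,4,3,2,1} = 0
G(12) = mex{0,0,4,3,2} = 1
G(13) = mex{1,1,0,4,3} = 2
G(14) = mex{2,0,1,0,2} = 3
G(15) = mex{3,1,0,1,3} = 2
G(16) = mex{2,2,1,0,4} = 3
G(17) = mex{3,3,2,1,0} = 4
G(18) = mex{4,2,3,2,1} = 0
G(19) = mex{0,3,2,3,0} = 1
G(20) = mex{1,4,3,2,1} = 0
G(21) = mex{0,0,4,3,2} = 1
G(22) = mex{1,1,0,4,3} = 2
G(23) = mex{2,0,1,0,2} = 3
Stack A: G(23) = 3.
Stack B: G(8) = 4.
Combined Grundy value = 3 ⊕ 4 = 7.

7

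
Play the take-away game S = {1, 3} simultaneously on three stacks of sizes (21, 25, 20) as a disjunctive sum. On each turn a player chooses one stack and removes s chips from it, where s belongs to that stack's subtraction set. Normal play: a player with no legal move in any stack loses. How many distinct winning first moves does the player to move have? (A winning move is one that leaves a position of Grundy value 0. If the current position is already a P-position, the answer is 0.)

0

All stacks use S = {1, 3}:
G(0) = 0
G(1) = mex{0} = 1
G(2) = mex{1} = 0
G(3) = mex{0,0} = 1
G(4) = mex{1,1} = 0
G(5) = mex{0,0} = 1
G(6) = mex{1,1} = 0
G(7) = mex{0,0} = 1
G(8) = mex{1,1} = 0
G(9) = mex{0,0} = 1
G(10) = mex{1,1} = 0
G(11) = mex{0,0} = 1
G(12) = mex{1,1} = 0
G(13) = mex{0,0} = 1
G(14) = mex{1,1} = 0
G(15) = mex{0,0} = 1
G(16) = mex{1,1} = 0
G(17) = mex{0,0} = 1
G(18) = mex{1,1} = 0
G(19) = mex{0,0} = 1
G(20) = mex{1,1} = 0
G(21) = mex{0,0} = 1
G(22) = mex{1,1} = 0
G(23) = mex{0,0} = 1
G(24) = mex{1,1} = 0
G(25) = mex{0,0} = 1
Stack A: G(21) = 1.
Stack B: G(25) = 1.
Stack C: G(20) = 0.
Combined Grundy value = 1 ⊕ 1 ⊕ 0 = 0.
A winning move leaves total XOR = 0, i.e. changes one component's Grundy value g to g ⊕ X where X is the current total.
Stack A: target g' = 1⊕0 = 1, but every legal move changes the Grundy value (mex property), so 0 moves.
Stack B: target g' = 1⊕0 = 1, but every legal move changes the Grundy value (mex property), so 0 moves.
Stack C: target g' = 0⊕0 = 0, but every legal move changes the Grundy value (mex property), so 0 moves.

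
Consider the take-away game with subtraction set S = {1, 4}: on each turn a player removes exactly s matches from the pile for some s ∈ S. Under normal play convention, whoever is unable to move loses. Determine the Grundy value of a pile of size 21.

n :  0  1  2  3  4  5  6  7  8  9 10 11 12 13 14 15 16 17 18 19 20 21
G :  0  1  0  1  2  0  1  0  1  2  0  1  0  1  2  0  1  0  1  2  0  1

1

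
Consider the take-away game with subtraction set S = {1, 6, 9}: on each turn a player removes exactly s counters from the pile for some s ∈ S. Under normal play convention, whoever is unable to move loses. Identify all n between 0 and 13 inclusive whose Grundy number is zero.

G(0) = 0
G(1) = mex{0} = 1
G(2) = mex{1} = 0
G(3) = mex{0} = 1
G(4) = mex{1} = 0
G(5) = mex{0} = 1
G(6) = mex{1,0} = 2
G(7) = mex{2,1} = 0
G(8) = mex{0,0} = 1
G(9) = mex{1,1,0} = 2
G(10) = mex{2,0,1} = 3
G(11) = mex{3,1,0} = 2
G(12) = mex{2,2,1} = 0
G(13) = mex{0,0,0} = 1
P-positions are exactly the n with G(n) = 0.

0, 2, 4, 7, 12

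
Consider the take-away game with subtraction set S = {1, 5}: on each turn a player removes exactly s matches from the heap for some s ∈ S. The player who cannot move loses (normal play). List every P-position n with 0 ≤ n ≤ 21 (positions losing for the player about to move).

G(0) = 0
G(1) = mex{0} = 1
G(2) = mex{1} = 0
G(3) = mex{0} = 1
G(4) = mex{1} = 0
G(5) = mex{0,0} = 1
G(6) = mex{1,1} = 0
G(7) = mex{0,0} = 1
G(8) = mex{1,1} = 0
G(9) = mex{0,0} = 1
G(10) = mex{1,1} = 0
G(11) = mex{0,0} = 1
G(12) = mex{1,1} = 0
G(13) = mex{0,0} = 1
G(14) = mex{1,1} = 0
G(15) = mex{0,0} = 1
G(16) = mex{1,1} = 0
G(17) = mex{0,0} = 1
G(18) = mex{1,1} = 0
G(19) = mex{0,0} = 1
G(20) = mex{1,1} = 0
G(21) = mex{0,0} = 1
P-positions are exactly the n with G(n) = 0.

0, 2, 4, 6, 8, 10, 12, 14, 16, 18, 20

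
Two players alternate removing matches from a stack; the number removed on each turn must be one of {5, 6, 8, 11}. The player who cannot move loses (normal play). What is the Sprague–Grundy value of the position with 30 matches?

2

n :  0  1  2  3  4  5  6  7  8  9 10 11 12 13 14 15 16 17 18 19 20 21 22 23 24 25 26 27 28 29 30
G :  0  0  0  0  0  1  1  1  1  1  2  2  2  2  2  3  0  0  0  0  0  1  1  1  1  1  2  2  2  2  2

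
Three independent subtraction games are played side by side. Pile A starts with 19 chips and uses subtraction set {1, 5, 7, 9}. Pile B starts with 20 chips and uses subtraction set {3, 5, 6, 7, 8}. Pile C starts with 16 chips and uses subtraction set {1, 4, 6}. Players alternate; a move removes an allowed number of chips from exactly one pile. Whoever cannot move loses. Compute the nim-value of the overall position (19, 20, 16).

Pile A, S = {1, 5, 7, 9}:
G(0) = 0
G(1) = mex{0} = 1
G(2) = mex{1} = 0
G(3) = mex{0} = 1
G(4) = mex{1} = 0
G(5) = mex{0,0} = 1
G(6) = mex{1,1} = 0
G(7) = mex{0,0,0} = 1
G(8) = mex{1,1,1} = 0
G(9) = mex{0,0,0,0} = 1
G(10) = mex{1,1,1,1} = 0
G(11) = mex{0,0,0,0} = 1
G(12) = mex{1,1,1,1} = 0
G(13) = mex{0,0,0,0} = 1
G(14) = mex{1,1,1,1} = 0
G(15) = mex{0,0,0,0} = 1
G(16) = mex{1,1,1,1} = 0
G(17) = mex{0,0,0,0} = 1
G(18) = mex{1,1,1,1} = 0
G(19) = mex{0,0,0,0} = 1
G_A(19) = 1.
Pile B, S = {3, 5, 6, 7, 8}:
n :  0  1  2  3  4  5  6  7  8  9 10 11 12 13 14 15 16 17 18 19 20
G :  0  0  0  1  1  1  2  2  2  3  3  0  0  0  1  1  1  2  2  2  3
G_B(20) = 3.
Pile C, S = {1, 4, 6}:
G(0) = 0
G(1) = mex{0} = 1
G(2) = mex{1} = 0
G(3) = mex{0} = 1
G(4) = mex{1,0} = 2
G(5) = mex{2,1} = 0
G(6) = mex{0,0,0} = 1
G(7) = mex{1,1,1} = 0
G(8) = mex{0,2,0} = 1
G(9) = mex{1,0,1} = 2
G(10) = mex{2,1,2} = 0
G(11) = mex{0,0,0} = 1
G(12) = mex{1,1,1} = 0
G(13) = mex{0,2,0} = 1
G(14) = mex{1,0,1} = 2
G(15) = mex{2,1,2} = 0
G(16) = mex{0,0,0} = 1
G_C(16) = 1.
Combined Grundy value = 1 ⊕ 3 ⊕ 1 = 3.

3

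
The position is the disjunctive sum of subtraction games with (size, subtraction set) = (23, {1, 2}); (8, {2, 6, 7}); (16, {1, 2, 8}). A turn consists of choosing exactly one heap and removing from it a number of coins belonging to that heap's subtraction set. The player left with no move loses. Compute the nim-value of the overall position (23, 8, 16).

1

Heap A, S = {1, 2}:
G(0) = 0
G(1) = mex{0} = 1
G(2) = mex{1,0} = 2
G(3) = mex{2,1} = 0
G(4) = mex{0,2} = 1
G(5) = mex{1,0} = 2
G(6) = mex{2,1} = 0
G(7) = mex{0,2} = 1
G(8) = mex{1,0} = 2
G(9) = mex{2,1} = 0
G(10) = mex{0,2} = 1
G(11) = mex{1,0} = 2
G(12) = mex{2,1} = 0
G(13) = mex{0,2} = 1
G(14) = mex{1,0} = 2
G(15) = mex{2,1} = 0
G(16) = mex{0,2} = 1
G(17) = mex{1,0} = 2
G(18) = mex{2,1} = 0
G(19) = mex{0,2} = 1
G(20) = mex{1,0} = 2
G(21) = mex{2,1} = 0
G(22) = mex{0,2} = 1
G(23) = mex{1,0} = 2
G_A(23) = 2.
Heap B, S = {2, 6, 7}:
n : 0 1 2 3 4 5 6 7 8
G : 0 0 1 1 0 0 1 1 2
G_B(8) = 2.
Heap C, S = {1, 2, 8}:
n :  0  1  2  3  4  5  6  7  8  9 10 11 12 13 14 15 16
G :  0  1  2  0  1  2  0  1  2  0  1  2  0  1  2  0  1
G_C(16) = 1.
Combined Grundy value = 2 ⊕ 2 ⊕ 1 = 1.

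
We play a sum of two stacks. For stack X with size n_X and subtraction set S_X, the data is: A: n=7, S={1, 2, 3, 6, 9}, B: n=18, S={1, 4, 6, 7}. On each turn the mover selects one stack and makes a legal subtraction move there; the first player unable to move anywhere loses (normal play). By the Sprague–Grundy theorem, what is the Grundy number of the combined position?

Stack A, S = {1, 2, 3, 6, 9}:
n : 0 1 2 3 4 5 6 7
G : 0 1 2 3 0 1 2 3
G_A(7) = 3.
Stack B, S = {1, 4, 6, 7}:
n :  0  1  2  3  4  5  6  7  8  9 10 11 12 13 14 15 16 17 18
G :  0  1  0  1  2  0  1  2  3  2  0  1  2  0  1  0  1  2  0
G_B(18) = 0.
Combined Grundy value = 3 ⊕ 0 = 3.

3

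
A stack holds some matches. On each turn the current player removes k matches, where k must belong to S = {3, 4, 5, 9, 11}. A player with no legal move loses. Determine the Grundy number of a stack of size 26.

n :  0  1  2  3  4  5  6  7  8  9 10 11 12 13 14 15 16 17 18 19 20 21 22 23 24 25 26
G :  0  0  0  1  1  1  2  2  0  3  3  1  4  2  0  0  0  1  1  1  2  2  0  3  3  1  4

4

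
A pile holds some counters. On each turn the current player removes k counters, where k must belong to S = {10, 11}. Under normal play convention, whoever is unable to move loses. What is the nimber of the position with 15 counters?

n :  0  1  2  3  4  5  6  7  8  9 10 11 12 13 14 15
G :  0  0  0  0  0  0  0  0  0  0  1  1  1  1  1  1

1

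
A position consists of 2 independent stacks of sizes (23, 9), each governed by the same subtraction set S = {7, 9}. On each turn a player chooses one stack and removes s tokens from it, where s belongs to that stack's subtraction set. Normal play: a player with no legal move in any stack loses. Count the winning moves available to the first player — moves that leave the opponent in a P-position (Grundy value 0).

0

All stacks use S = {7, 9}:
G(0) = 0
G(1) = mex{} = 0
G(2) = mex{} = 0
G(3) = mex{} = 0
G(4) = mex{} = 0
G(5) = mex{} = 0
G(6) = mex{} = 0
G(7) = mex{0} = 1
G(8) = mex{0} = 1
G(9) = mex{0,0} = 1
G(10) = mex{0,0} = 1
G(11) = mex{0,0} = 1
G(12) = mex{0,0} = 1
G(13) = mex{0,0} = 1
G(14) = mex{1,0} = 2
G(15) = mex{1,0} = 2
G(16) = mex{1,1} = 0
G(17) = mex{1,1} = 0
G(18) = mex{1,1} = 0
G(19) = mex{1,1} = 0
G(20) = mex{1,1} = 0
G(21) = mex{2,1} = 0
G(22) = mex{2,1} = 0
G(23) = mex{0,2} = 1
Stack A: G(23) = 1.
Stack B: G(9) = 1.
Combined Grundy value = 1 ⊕ 1 = 0.
A winning move leaves total XOR = 0, i.e. changes one component's Grundy value g to g ⊕ X where X is the current total.
Stack A: target g' = 1⊕0 = 1, but every legal move changes the Grundy value (mex property), so 0 moves.
Stack B: target g' = 1⊕0 = 1, but every legal move changes the Grundy value (mex property), so 0 moves.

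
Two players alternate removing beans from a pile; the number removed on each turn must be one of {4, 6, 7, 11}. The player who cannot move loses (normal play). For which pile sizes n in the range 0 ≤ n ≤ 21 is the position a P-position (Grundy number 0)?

0, 1, 2, 3, 15, 16, 17, 18

n :  0  1  2  3  4  5  6  7  8  9 10 11 12 13 14 15 16 17 18 19 20 21
G :  0  0  0  0  1  1  1  1  2  2  2  2  3  3  3  0  0  0  0  1  1  1
P-positions are exactly the n with G(n) = 0.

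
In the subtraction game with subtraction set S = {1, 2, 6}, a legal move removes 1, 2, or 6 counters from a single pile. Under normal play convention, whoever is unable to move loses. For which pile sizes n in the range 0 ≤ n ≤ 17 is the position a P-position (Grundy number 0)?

G(0) = 0
G(1) = mex{0} = 1
G(2) = mex{1,0} = 2
G(3) = mex{2,1} = 0
G(4) = mex{0,2} = 1
G(5) = mex{1,0} = 2
G(6) = mex{2,1,0} = 3
G(7) = mex{3,2,1} = 0
G(8) = mex{0,3,2} = 1
G(9) = mex{1,0,0} = 2
G(10) = mex{2,1,1} = 0
G(11) = mex{0,2,2} = 1
G(12) = mex{1,0,3} = 2
G(13) = mex{2,1,0} = 3
G(14) = mex{3,2,1} = 0
G(15) = mex{0,3,2} = 1
G(16) = mex{1,0,0} = 2
G(17) = mex{2,1,1} = 0
P-positions are exactly the n with G(n) = 0.

0, 3, 7, 10, 14, 17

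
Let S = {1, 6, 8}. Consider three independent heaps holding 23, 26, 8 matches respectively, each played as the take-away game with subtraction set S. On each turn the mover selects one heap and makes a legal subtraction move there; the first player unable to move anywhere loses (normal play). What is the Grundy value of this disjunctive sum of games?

All heaps use S = {1, 6, 8}:
G(0) = 0
G(1) = mex{0} = 1
G(2) = mex{1} = 0
G(3) = mex{0} = 1
G(4) = mex{1} = 0
G(5) = mex{0} = 1
G(6) = mex{1,0} = 2
G(7) = mex{2,1} = 0
G(8) = mex{0,0,0} = 1
G(9) = mex{1,1,1} = 0
G(10) = mex{0,0,0} = 1
G(11) = mex{1,1,1} = 0
G(12) = mex{0,2,0} = 1
G(13) = mex{1,0,1} = 2
G(14) = mex{2,1,2} = 0
G(15) = mex{0,0,0} = 1
G(16) = mex{1,1,1} = 0
G(17) = mex{0,0,0} = 1
G(18) = mex{1,1,1} = 0
G(19) = mex{0,2,0} = 1
G(20) = mex{1,0,1} = 2
G(21) = mex{2,1,2} = 0
G(22) = mex{0,0,0} = 1
G(23) = mex{1,1,1} = 0
G(24) = mex{0,0,0} = 1
G(25) = mex{1,1,1} = 0
G(26) = mex{0,2,0} = 1
Heap A: G(23) = 0.
Heap B: G(26) = 1.
Heap C: G(8) = 1.
Combined Grundy value = 0 ⊕ 1 ⊕ 1 = 0.

0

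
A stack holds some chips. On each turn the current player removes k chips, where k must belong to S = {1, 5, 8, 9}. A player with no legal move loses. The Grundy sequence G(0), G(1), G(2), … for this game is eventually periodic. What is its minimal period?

n :  0  1  2  3  4  5  6  7  8  9 10 11 12 13 14 15 16 17 18 19 20 21 22 23 24 25 26 27 28 29 30 31 32 33
G :  0  1  0  1  0  1  0  1  2  3  2  3  2  3  2  3  0  1  0  1  0  1  0  1  2  3  2  3  2  3  2  3  0  1
G(n+16) = G(n) holds for n = 0,…,8 (a full window of length max(S) = 9), so the sequence is purely periodic with period 16.

16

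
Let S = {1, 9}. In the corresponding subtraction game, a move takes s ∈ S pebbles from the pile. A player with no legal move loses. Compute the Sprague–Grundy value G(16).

n :  0  1  2  3  4  5  6  7  8  9 10 11 12 13 14 15 16
G :  0  1  0  1  0  1  0  1  0  1  0  1  0  1  0  1  0

0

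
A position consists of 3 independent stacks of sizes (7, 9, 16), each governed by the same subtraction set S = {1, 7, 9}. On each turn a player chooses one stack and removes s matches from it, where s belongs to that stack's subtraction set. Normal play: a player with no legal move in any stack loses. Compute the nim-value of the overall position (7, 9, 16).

0

All stacks use S = {1, 7, 9}:
G(0) = 0
G(1) = mex{0} = 1
G(2) = mex{1} = 0
G(3) = mex{0} = 1
G(4) = mex{1} = 0
G(5) = mex{0} = 1
G(6) = mex{1} = 0
G(7) = mex{0,0} = 1
G(8) = mex{1,1} = 0
G(9) = mex{0,0,0} = 1
G(10) = mex{1,1,1} = 0
G(11) = mex{0,0,0} = 1
G(12) = mex{1,1,1} = 0
G(13) = mex{0,0,0} = 1
G(14) = mex{1,1,1} = 0
G(15) = mex{0,0,0} = 1
G(16) = mex{1,1,1} = 0
Stack A: G(7) = 1.
Stack B: G(9) = 1.
Stack C: G(16) = 0.
Combined Grundy value = 1 ⊕ 1 ⊕ 0 = 0.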